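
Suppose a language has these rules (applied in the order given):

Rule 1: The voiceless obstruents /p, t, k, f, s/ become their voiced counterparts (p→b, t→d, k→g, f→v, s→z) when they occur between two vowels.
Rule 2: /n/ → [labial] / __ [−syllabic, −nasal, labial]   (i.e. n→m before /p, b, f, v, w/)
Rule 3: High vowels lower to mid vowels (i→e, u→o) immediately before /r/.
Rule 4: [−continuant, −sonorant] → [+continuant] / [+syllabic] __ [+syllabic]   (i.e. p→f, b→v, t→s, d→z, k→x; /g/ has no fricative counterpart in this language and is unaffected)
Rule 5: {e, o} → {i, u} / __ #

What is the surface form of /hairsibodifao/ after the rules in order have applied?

Rule 1 (intervocalic voicing): /f/ is a voiceless obstruent between vowels /i/ and /a/, so it voices to [v]. /hairsibodifao/ → hairsibodivao.
Rule 2 (nasal place assimilation): no segment meets the environment; /hairsibodivao/ is unchanged.
Rule 3 (pre-rhotic lowering): /i/ is a high vowel immediately before /r/, so it lowers to [e]. /hairsibodivao/ → haersibodivao.
Rule 4 (intervocalic spirantization): /b/ is a stop between vowels /i/ and /o/, so it spirantizes to the fricative [v]. /d/ is a stop between vowels /o/ and /i/, so it spirantizes to the fricative [z]. /haersibodivao/ → haersivozivao.
Rule 5 (final vowel raising): /o/ is a mid vowel in word-final position, so it raises to [u]. /haersivozivao/ → haersivozivau.

haersivozivau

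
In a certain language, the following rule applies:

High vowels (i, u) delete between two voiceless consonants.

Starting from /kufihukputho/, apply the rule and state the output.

/u/ is a high vowel flanked by voiceless consonants /k/ and /f/, so it deletes.
/i/ is a high vowel flanked by voiceless consonants /f/ and /h/, so it deletes.
/u/ is a high vowel flanked by voiceless consonants /h/ and /k/, so it deletes.
/u/ is a high vowel flanked by voiceless consonants /p/ and /t/, so it deletes.
Surface form: [kfhkptho].

kfhkptho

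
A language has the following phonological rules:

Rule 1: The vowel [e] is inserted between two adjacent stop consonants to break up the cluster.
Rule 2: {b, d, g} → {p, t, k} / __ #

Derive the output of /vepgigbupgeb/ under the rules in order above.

Rule 1 (stop-cluster e-epenthesis): /p/ and /g/ form a stop–stop cluster, so [e] is inserted between them. /g/ and /b/ form a stop–stop cluster, so [e] is inserted between them. /p/ and /g/ form a stop–stop cluster, so [e] is inserted between them. /vepgigbupgeb/ → vepegigebupegeb.
Rule 2 (final devoicing): /b/ is a voiced stop in word-final position, so it devoices to [p]. /vepegigebupegeb/ → vepegigebupegep.

vepegigebupegep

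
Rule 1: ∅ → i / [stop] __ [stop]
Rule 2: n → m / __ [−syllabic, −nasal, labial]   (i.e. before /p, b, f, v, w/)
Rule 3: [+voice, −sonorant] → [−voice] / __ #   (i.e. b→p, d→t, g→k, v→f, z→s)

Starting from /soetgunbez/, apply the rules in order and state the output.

soetigumbes

Rule 1 (stop-cluster i-epenthesis): /t/ and /g/ form a stop–stop cluster, so [i] is inserted between them. /soetgunbez/ → soetigunbez.
Rule 2 (nasal place assimilation): /n/ precedes the labial consonant /b/, so it assimilates in place to [m]. /soetigunbez/ → soetigumbez.
Rule 3 (final devoicing): /z/ is a voiced obstruent in word-final position, so it devoices to [s]. /soetigumbez/ → soetigumbes.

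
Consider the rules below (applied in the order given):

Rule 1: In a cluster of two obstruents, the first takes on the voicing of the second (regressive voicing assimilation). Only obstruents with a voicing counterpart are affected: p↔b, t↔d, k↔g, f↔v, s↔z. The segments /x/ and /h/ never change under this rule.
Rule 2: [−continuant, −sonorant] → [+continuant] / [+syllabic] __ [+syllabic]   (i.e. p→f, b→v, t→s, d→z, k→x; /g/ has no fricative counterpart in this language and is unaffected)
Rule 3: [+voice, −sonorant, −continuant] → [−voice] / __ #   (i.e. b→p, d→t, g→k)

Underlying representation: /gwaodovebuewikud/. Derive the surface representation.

gwaozovevuewixut

Rule 1 (regressive voicing assimilation): no segment meets the environment; /gwaodovebuewikud/ is unchanged.
Rule 2 (intervocalic spirantization): /d/ is a stop between vowels /o/ and /o/, so it spirantizes to the fricative [z]. /b/ is a stop between vowels /e/ and /u/, so it spirantizes to the fricative [v]. /k/ is a stop between vowels /i/ and /u/, so it spirantizes to the fricative [x]. /gwaodovebuewikud/ → gwaozovevuewixud.
Rule 3 (final devoicing): /d/ is a voiced stop in word-final position, so it devoices to [t]. /gwaozovevuewixud/ → gwaozovevuewixut.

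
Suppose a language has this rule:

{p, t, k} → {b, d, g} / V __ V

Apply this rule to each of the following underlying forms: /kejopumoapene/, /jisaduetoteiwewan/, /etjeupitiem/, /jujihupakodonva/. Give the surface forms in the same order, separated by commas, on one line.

/kejopumoapene/: /p/ is a voiceless stop between vowels /o/ and /u/, so it voices to [b]. /p/ is a voiceless stop between vowels /a/ and /e/, so it voices to [b]. → [kejobumoabene].
/jisaduetoteiwewan/: /t/ is a voiceless stop between vowels /e/ and /o/, so it voices to [d]. /t/ is a voiceless stop between vowels /o/ and /e/, so it voices to [d]. → [jisaduedodeiwewan].
/etjeupitiem/: /p/ is a voiceless stop between vowels /u/ and /i/, so it voices to [b]. /t/ is a voiceless stop between vowels /i/ and /i/, so it voices to [d]. → [etjeubidiem].
/jujihupakodonva/: /p/ is a voiceless stop between vowels /u/ and /a/, so it voices to [b]. /k/ is a voiceless stop between vowels /a/ and /o/, so it voices to [g]. → [jujihubagodonva].

kejobumoabene, jisaduedodeiwewan, etjeubidiem, jujihubagodonva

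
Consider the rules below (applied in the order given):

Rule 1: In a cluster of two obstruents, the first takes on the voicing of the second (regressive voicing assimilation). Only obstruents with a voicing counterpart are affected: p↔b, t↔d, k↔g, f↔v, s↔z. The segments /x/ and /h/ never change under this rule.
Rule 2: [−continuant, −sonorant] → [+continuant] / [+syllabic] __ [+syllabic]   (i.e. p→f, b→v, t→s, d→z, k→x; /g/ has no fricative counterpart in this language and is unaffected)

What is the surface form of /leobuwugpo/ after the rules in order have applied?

leovuwukpo

Rule 1 (regressive voicing assimilation): /g/ precedes the voiceless obstruent /p/, so it devoices to [k] by assimilation. /leobuwugpo/ → leobuwukpo.
Rule 2 (intervocalic spirantization): /b/ is a stop between vowels /o/ and /u/, so it spirantizes to the fricative [v]. /leobuwukpo/ → leovuwukpo.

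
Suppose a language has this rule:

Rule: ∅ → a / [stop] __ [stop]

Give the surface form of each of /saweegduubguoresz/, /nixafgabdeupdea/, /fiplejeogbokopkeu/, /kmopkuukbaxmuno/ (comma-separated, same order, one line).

saweegaduubaguoresz, nixafgabadeupadea, fiplejeogabokopakeu, kmopakuukabaxmuno

/saweegduubguoresz/: /g/ and /d/ form a stop–stop cluster, so [a] is inserted between them. /b/ and /g/ form a stop–stop cluster, so [a] is inserted between them. → [saweegaduubaguoresz].
/nixafgabdeupdea/: /b/ and /d/ form a stop–stop cluster, so [a] is inserted between them. /p/ and /d/ form a stop–stop cluster, so [a] is inserted between them. → [nixafgabadeupadea].
/fiplejeogbokopkeu/: /g/ and /b/ form a stop–stop cluster, so [a] is inserted between them. /p/ and /k/ form a stop–stop cluster, so [a] is inserted between them. → [fiplejeogabokopakeu].
/kmopkuukbaxmuno/: /p/ and /k/ form a stop–stop cluster, so [a] is inserted between them. /k/ and /b/ form a stop–stop cluster, so [a] is inserted between them. → [kmopakuukabaxmuno].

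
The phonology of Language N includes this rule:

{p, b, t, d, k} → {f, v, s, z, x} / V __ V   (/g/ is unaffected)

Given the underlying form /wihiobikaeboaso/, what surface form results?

/b/ is a stop between vowels /o/ and /i/, so it spirantizes to the fricative [v].
/k/ is a stop between vowels /i/ and /a/, so it spirantizes to the fricative [x].
/b/ is a stop between vowels /e/ and /o/, so it spirantizes to the fricative [v].
Surface form: [wihiovixaevoaso].

wihiovixaevoaso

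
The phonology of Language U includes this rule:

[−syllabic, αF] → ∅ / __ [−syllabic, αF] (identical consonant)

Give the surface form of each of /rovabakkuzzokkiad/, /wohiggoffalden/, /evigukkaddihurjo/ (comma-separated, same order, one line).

/rovabakkuzzokkiad/: /kk/ is a geminate; the first /k/ deletes. /zz/ is a geminate; the first /z/ deletes. /kk/ is a geminate; the first /k/ deletes. → [rovabakuzokiad].
/wohiggoffalden/: /gg/ is a geminate; the first /g/ deletes. /ff/ is a geminate; the first /f/ deletes. → [wohigofalden].
/evigukkaddihurjo/: /kk/ is a geminate; the first /k/ deletes. /dd/ is a geminate; the first /d/ deletes. → [evigukadihurjo].

rovabakuzokiad, wohigofalden, evigukadihurjo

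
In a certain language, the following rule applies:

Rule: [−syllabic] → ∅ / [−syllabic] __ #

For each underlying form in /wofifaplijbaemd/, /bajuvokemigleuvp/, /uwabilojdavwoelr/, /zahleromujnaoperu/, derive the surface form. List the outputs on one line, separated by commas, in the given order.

wofifaplijbaem, bajuvokemigleuv, uwabilojdavwoel, zahleromujnaoperu

/wofifaplijbaemd/: /d/ is the second consonant of a word-final cluster /md/, so it deletes. → [wofifaplijbaem].
/bajuvokemigleuvp/: /p/ is the second consonant of a word-final cluster /vp/, so it deletes. → [bajuvokemigleuv].
/uwabilojdavwoelr/: /r/ is the second consonant of a word-final cluster /lr/, so it deletes. → [uwabilojdavwoel].
/zahleromujnaoperu/: the rule's environment is not met; surfaces unchanged as [zahleromujnaoperu].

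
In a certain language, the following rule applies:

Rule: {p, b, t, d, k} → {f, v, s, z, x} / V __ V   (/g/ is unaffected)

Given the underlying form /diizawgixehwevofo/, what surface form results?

No segment of /diizawgixehwevofo/ meets the structural description of the rule, so the form surfaces unchanged.

diizawgixehwevofo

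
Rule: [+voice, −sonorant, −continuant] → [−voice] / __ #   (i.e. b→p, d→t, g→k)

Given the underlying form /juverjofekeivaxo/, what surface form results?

juverjofekeivaxo

No segment of /juverjofekeivaxo/ meets the structural description of the rule, so the form surfaces unchanged.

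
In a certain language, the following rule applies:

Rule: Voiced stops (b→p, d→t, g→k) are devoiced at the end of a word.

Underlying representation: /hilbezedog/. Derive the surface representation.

/g/ is a voiced stop in word-final position, so it devoices to [k].
The other instances of /b/, /d/ do not occur in the required environment and remain unchanged.
Surface form: [hilbezedok].

hilbezedok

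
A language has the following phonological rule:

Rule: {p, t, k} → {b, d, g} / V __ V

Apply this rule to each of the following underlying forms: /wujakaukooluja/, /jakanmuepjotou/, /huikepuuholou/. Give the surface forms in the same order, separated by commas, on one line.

wujagaugooluja, jaganmuepjodou, huigebuuholou

/wujakaukooluja/: /k/ is a voiceless stop between vowels /a/ and /a/, so it voices to [g]. /k/ is a voiceless stop between vowels /u/ and /o/, so it voices to [g]. → [wujagaugooluja].
/jakanmuepjotou/: /k/ is a voiceless stop between vowels /a/ and /a/, so it voices to [g]. /t/ is a voiceless stop between vowels /o/ and /o/, so it voices to [d]. → [jaganmuepjodou].
/huikepuuholou/: /k/ is a voiceless stop between vowels /i/ and /e/, so it voices to [g]. /p/ is a voiceless stop between vowels /e/ and /u/, so it voices to [b]. → [huigebuuholou].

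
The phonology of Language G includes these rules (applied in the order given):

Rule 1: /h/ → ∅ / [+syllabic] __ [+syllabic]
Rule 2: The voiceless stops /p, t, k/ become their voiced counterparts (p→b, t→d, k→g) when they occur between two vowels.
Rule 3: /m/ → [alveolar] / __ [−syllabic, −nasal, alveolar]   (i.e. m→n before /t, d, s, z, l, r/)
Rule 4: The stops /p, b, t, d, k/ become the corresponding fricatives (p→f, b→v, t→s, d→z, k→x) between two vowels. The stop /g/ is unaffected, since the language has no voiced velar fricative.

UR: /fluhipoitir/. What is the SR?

fluivoizir

Rule 1 (intervocalic h-deletion): /h/ occurs between vowels /u/ and /i/, so it deletes. /fluhipoitir/ → fluipoitir.
Rule 2 (intervocalic voicing): /p/ is a voiceless stop between vowels /i/ and /o/, so it voices to [b]. /t/ is a voiceless stop between vowels /i/ and /i/, so it voices to [d]. /fluipoitir/ → fluiboidir.
Rule 3 (nasal place assimilation): no segment meets the environment; /fluiboidir/ is unchanged.
Rule 4 (intervocalic spirantization): /b/ is a stop between vowels /i/ and /o/, so it spirantizes to the fricative [v]. /d/ is a stop between vowels /i/ and /i/, so it spirantizes to the fricative [z]. /fluiboidir/ → fluivoizir.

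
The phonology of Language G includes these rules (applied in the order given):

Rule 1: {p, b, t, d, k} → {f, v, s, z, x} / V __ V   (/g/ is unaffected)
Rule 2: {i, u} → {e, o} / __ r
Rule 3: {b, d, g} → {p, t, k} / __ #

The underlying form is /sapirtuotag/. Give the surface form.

Rule 1 (intervocalic spirantization): /p/ is a stop between vowels /a/ and /i/, so it spirantizes to the fricative [f]. /t/ is a stop between vowels /o/ and /a/, so it spirantizes to the fricative [s]. /sapirtuotag/ → safirtuosag.
Rule 2 (pre-rhotic lowering): /i/ is a high vowel immediately before /r/, so it lowers to [e]. /safirtuosag/ → safertuosag.
Rule 3 (final devoicing): /g/ is a voiced stop in word-final position, so it devoices to [k]. /safertuosag/ → safertuosak.

safertuosak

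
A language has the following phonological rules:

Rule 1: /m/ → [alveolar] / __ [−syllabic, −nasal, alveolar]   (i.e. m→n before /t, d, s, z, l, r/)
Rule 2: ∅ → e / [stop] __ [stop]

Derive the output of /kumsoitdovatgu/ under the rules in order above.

Rule 1 (nasal place assimilation): /m/ precedes the alveolar consonant /s/, so it assimilates in place to [n]. /kumsoitdovatgu/ → kunsoitdovatgu.
Rule 2 (stop-cluster e-epenthesis): /t/ and /d/ form a stop–stop cluster, so [e] is inserted between them. /t/ and /g/ form a stop–stop cluster, so [e] is inserted between them. /kunsoitdovatgu/ → kunsoitedovategu.

kunsoitedovategu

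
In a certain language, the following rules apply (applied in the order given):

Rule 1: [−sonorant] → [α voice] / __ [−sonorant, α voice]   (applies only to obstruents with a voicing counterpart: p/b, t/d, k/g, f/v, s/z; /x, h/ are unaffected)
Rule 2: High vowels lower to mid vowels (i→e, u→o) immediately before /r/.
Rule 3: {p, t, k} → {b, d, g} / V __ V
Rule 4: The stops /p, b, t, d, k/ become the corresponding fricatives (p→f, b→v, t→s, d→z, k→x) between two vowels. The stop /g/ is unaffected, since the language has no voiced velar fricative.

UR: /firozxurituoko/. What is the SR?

Rule 1 (regressive voicing assimilation): /z/ precedes the voiceless obstruent /x/, so it devoices to [s] by assimilation. /firozxurituoko/ → firosxurituoko.
Rule 2 (pre-rhotic lowering): /i/ is a high vowel immediately before /r/, so it lowers to [e]. /u/ is a high vowel immediately before /r/, so it lowers to [o]. /firosxurituoko/ → ferosxorituoko.
Rule 3 (intervocalic voicing): /t/ is a voiceless stop between vowels /i/ and /u/, so it voices to [d]. /k/ is a voiceless stop between vowels /o/ and /o/, so it voices to [g]. /ferosxorituoko/ → ferosxoriduogo.
Rule 4 (intervocalic spirantization): /d/ is a stop between vowels /i/ and /u/, so it spirantizes to the fricative [z]. /ferosxoriduogo/ → ferosxorizuogo.

ferosxorizuogo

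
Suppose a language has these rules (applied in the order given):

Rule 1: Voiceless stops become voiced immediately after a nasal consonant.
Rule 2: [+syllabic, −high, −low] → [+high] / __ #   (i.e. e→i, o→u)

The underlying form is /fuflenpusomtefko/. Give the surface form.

fuflenbusomdefku

Rule 1 (post-nasal voicing): /p/ is a voiceless stop immediately after the nasal /n/, so it voices to [b]. /t/ is a voiceless stop immediately after the nasal /m/, so it voices to [d]. /fuflenpusomtefko/ → fuflenbusomdefko.
Rule 2 (final vowel raising): /o/ is a mid vowel in word-final position, so it raises to [u]. /fuflenbusomdefko/ → fuflenbusomdefku.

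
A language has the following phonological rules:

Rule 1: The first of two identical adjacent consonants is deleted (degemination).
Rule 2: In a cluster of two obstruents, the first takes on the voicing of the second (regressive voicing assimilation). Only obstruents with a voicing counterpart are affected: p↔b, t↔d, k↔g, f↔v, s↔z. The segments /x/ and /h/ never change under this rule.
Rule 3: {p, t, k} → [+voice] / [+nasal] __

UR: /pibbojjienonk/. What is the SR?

pibojienong

Rule 1 (degemination): /bb/ is a geminate; the first /b/ deletes. /jj/ is a geminate; the first /j/ deletes. /pibbojjienonk/ → pibojienonk.
Rule 2 (regressive voicing assimilation): no segment meets the environment; /pibojienonk/ is unchanged.
Rule 3 (post-nasal voicing): /k/ is a voiceless stop immediately after the nasal /n/, so it voices to [g]. /pibojienonk/ → pibojienong.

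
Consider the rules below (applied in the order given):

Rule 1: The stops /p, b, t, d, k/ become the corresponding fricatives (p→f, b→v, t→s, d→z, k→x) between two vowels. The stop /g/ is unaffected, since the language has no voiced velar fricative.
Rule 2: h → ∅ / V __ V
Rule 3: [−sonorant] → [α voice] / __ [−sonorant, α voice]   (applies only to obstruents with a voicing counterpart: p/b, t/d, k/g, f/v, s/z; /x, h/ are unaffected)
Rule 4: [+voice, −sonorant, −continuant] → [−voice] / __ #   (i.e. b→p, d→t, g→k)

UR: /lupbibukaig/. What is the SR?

Rule 1 (intervocalic spirantization): /b/ is a stop between vowels /i/ and /u/, so it spirantizes to the fricative [v]. /k/ is a stop between vowels /u/ and /a/, so it spirantizes to the fricative [x]. /lupbibukaig/ → lupbivuxaig.
Rule 2 (intervocalic h-deletion): no segment meets the environment; /lupbivuxaig/ is unchanged.
Rule 3 (regressive voicing assimilation): /p/ precedes the voiced obstruent /b/, so it voices to [b] by assimilation. /lupbivuxaig/ → lubbivuxaig.
Rule 4 (final devoicing): /g/ is a voiced stop in word-final position, so it devoices to [k]. /lubbivuxaig/ → lubbivuxaik.

lubbivuxaik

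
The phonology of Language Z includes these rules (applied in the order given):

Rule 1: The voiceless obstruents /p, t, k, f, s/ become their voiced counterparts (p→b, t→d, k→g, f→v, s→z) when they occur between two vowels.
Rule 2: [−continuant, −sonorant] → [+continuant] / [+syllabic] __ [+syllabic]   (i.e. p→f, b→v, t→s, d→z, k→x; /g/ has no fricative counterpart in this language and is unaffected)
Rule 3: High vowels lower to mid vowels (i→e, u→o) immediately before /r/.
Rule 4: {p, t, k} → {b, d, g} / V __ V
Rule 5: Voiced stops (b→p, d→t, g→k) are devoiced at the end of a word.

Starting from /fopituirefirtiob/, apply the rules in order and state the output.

fovizuerevertiop

Rule 1 (intervocalic voicing): /p/ is a voiceless obstruent between vowels /o/ and /i/, so it voices to [b]. /t/ is a voiceless obstruent between vowels /i/ and /u/, so it voices to [d]. /f/ is a voiceless obstruent between vowels /e/ and /i/, so it voices to [v]. /fopituirefirtiob/ → fobiduirevirtiob.
Rule 2 (intervocalic spirantization): /b/ is a stop between vowels /o/ and /i/, so it spirantizes to the fricative [v]. /d/ is a stop between vowels /i/ and /u/, so it spirantizes to the fricative [z]. /fobiduirevirtiob/ → fovizuirevirtiob.
Rule 3 (pre-rhotic lowering): /i/ is a high vowel immediately before /r/, so it lowers to [e]. /i/ is a high vowel immediately before /r/, so it lowers to [e]. /fovizuirevirtiob/ → fovizuerevertiob.
Rule 4 (intervocalic voicing): no segment meets the environment; /fovizuerevertiob/ is unchanged.
Rule 5 (final devoicing): /b/ is a voiced stop in word-final position, so it devoices to [p]. /fovizuerevertiob/ → fovizuerevertiop.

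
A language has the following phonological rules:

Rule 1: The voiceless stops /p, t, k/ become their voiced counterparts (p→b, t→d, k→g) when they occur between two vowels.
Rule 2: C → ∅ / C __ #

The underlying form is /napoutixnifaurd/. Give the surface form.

naboudixnifaur

Rule 1 (intervocalic voicing): /p/ is a voiceless stop between vowels /a/ and /o/, so it voices to [b]. /t/ is a voiceless stop between vowels /u/ and /i/, so it voices to [d]. /napoutixnifaurd/ → naboudixnifaurd.
Rule 2 (final cluster simplification): /d/ is the second consonant of a word-final cluster /rd/, so it deletes. /naboudixnifaurd/ → naboudixnifaur.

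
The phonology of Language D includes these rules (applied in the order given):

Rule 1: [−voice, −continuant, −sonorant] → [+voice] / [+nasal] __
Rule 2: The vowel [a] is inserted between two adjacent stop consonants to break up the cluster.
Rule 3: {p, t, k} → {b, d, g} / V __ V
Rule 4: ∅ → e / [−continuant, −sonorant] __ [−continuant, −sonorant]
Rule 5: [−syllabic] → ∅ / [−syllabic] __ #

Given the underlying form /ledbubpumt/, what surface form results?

ledabubabum

Rule 1 (post-nasal voicing): /t/ is a voiceless stop immediately after the nasal /m/, so it voices to [d]. /ledbubpumt/ → ledbubpumd.
Rule 2 (stop-cluster a-epenthesis): /d/ and /b/ form a stop–stop cluster, so [a] is inserted between them. /b/ and /p/ form a stop–stop cluster, so [a] is inserted between them. /ledbubpumd/ → ledabubapumd.
Rule 3 (intervocalic voicing): /p/ is a voiceless stop between vowels /a/ and /u/, so it voices to [b]. /ledabubapumd/ → ledabubabumd.
Rule 4 (stop-cluster e-epenthesis): no segment meets the environment; /ledabubabumd/ is unchanged.
Rule 5 (final cluster simplification): /d/ is the second consonant of a word-final cluster /md/, so it deletes. /ledabubabumd/ → ledabubabum.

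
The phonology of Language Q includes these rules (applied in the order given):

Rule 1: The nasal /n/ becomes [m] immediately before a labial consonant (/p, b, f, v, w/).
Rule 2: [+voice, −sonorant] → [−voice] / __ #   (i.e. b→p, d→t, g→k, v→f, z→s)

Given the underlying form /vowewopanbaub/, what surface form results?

Rule 1 (nasal place assimilation): /n/ precedes the labial consonant /b/, so it assimilates in place to [m]. /vowewopanbaub/ → vowewopambaub.
Rule 2 (final devoicing): /b/ is a voiced obstruent in word-final position, so it devoices to [p]. /vowewopambaub/ → vowewopambaup.

vowewopambaup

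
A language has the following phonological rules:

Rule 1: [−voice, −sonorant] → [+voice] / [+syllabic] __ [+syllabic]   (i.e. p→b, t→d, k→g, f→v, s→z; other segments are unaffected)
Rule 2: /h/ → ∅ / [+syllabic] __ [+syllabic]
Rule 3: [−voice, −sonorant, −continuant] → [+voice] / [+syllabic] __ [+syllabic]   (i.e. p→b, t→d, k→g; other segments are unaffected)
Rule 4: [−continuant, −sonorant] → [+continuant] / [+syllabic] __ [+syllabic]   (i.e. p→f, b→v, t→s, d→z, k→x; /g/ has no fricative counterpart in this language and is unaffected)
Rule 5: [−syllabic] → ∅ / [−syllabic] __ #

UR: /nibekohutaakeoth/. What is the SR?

nivegouzaageot

Rule 1 (intervocalic voicing): /k/ is a voiceless obstruent between vowels /e/ and /o/, so it voices to [g]. /t/ is a voiceless obstruent between vowels /u/ and /a/, so it voices to [d]. /k/ is a voiceless obstruent between vowels /a/ and /e/, so it voices to [g]. /nibekohutaakeoth/ → nibegohudaageoth.
Rule 2 (intervocalic h-deletion): /h/ occurs between vowels /o/ and /u/, so it deletes. /nibegohudaageoth/ → nibegoudaageoth.
Rule 3 (intervocalic voicing): no segment meets the environment; /nibegoudaageoth/ is unchanged.
Rule 4 (intervocalic spirantization): /b/ is a stop between vowels /i/ and /e/, so it spirantizes to the fricative [v]. /d/ is a stop between vowels /u/ and /a/, so it spirantizes to the fricative [z]. /nibegoudaageoth/ → nivegouzaageoth.
Rule 5 (final cluster simplification): /h/ is the second consonant of a word-final cluster /th/, so it deletes. /nivegouzaageoth/ → nivegouzaageot.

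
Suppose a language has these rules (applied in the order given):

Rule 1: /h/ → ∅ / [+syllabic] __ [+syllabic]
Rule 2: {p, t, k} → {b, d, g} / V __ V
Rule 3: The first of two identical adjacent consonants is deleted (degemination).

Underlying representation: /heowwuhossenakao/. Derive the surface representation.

Rule 1 (intervocalic h-deletion): /h/ occurs between vowels /u/ and /o/, so it deletes. /heowwuhossenakao/ → heowwuossenakao.
Rule 2 (intervocalic voicing): /k/ is a voiceless stop between vowels /a/ and /a/, so it voices to [g]. /heowwuossenakao/ → heowwuossenagao.
Rule 3 (degemination): /ww/ is a geminate; the first /w/ deletes. /ss/ is a geminate; the first /s/ deletes. /heowwuossenagao/ → heowuosenagao.

heowuosenagao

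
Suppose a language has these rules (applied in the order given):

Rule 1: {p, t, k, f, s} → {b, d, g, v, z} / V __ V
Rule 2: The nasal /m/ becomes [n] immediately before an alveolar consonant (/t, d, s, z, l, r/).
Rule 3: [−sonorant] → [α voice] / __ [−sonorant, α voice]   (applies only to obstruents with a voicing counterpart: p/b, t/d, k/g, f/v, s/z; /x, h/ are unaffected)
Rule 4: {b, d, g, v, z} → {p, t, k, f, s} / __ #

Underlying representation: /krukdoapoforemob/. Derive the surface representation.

krugdoabovoremop

Rule 1 (intervocalic voicing): /p/ is a voiceless obstruent between vowels /a/ and /o/, so it voices to [b]. /f/ is a voiceless obstruent between vowels /o/ and /o/, so it voices to [v]. /krukdoapoforemob/ → krukdoabovoremob.
Rule 2 (nasal place assimilation): no segment meets the environment; /krukdoabovoremob/ is unchanged.
Rule 3 (regressive voicing assimilation): /k/ precedes the voiced obstruent /d/, so it voices to [g] by assimilation. /krukdoabovoremob/ → krugdoabovoremob.
Rule 4 (final devoicing): /b/ is a voiced obstruent in word-final position, so it devoices to [p]. /krugdoabovoremob/ → krugdoabovoremop.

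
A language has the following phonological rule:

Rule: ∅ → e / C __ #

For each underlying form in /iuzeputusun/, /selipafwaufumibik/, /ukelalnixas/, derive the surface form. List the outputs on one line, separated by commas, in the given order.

iuzeputusune, selipafwaufumibike, ukelalnixase

/iuzeputusun/: the form ends in the consonant /n/, so [e] is inserted word-finally. → [iuzeputusune].
/selipafwaufumibik/: the form ends in the consonant /k/, so [e] is inserted word-finally. → [selipafwaufumibike].
/ukelalnixas/: the form ends in the consonant /s/, so [e] is inserted word-finally. → [ukelalnixase].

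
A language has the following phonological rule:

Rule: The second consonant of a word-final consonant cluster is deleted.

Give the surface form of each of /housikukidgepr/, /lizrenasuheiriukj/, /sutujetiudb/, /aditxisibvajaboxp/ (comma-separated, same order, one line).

/housikukidgepr/: /r/ is the second consonant of a word-final cluster /pr/, so it deletes. → [housikukidgep].
/lizrenasuheiriukj/: /j/ is the second consonant of a word-final cluster /kj/, so it deletes. → [lizrenasuheiriuk].
/sutujetiudb/: /b/ is the second consonant of a word-final cluster /db/, so it deletes. → [sutujetiud].
/aditxisibvajaboxp/: /p/ is the second consonant of a word-final cluster /xp/, so it deletes. → [aditxisibvajabox].

housikukidgep, lizrenasuheiriuk, sutujetiud, aditxisibvajabox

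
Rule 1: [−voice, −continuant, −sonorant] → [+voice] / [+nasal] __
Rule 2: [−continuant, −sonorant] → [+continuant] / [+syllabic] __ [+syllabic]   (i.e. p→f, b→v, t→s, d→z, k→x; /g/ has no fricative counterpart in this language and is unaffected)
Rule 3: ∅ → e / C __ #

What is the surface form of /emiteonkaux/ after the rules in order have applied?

emiseongauxe

Rule 1 (post-nasal voicing): /k/ is a voiceless stop immediately after the nasal /n/, so it voices to [g]. /emiteonkaux/ → emiteongaux.
Rule 2 (intervocalic spirantization): /t/ is a stop between vowels /i/ and /e/, so it spirantizes to the fricative [s]. /emiteongaux/ → emiseongaux.
Rule 3 (final e-epenthesis): the form ends in the consonant /x/, so [e] is inserted word-finally. /emiseongaux/ → emiseongauxe.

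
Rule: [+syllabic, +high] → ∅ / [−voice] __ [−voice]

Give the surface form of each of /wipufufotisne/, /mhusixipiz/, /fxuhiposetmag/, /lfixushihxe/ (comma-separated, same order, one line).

/wipufufotisne/: /u/ is a high vowel flanked by voiceless consonants /p/ and /f/, so it deletes. /u/ is a high vowel flanked by voiceless consonants /f/ and /f/, so it deletes. /i/ is a high vowel flanked by voiceless consonants /t/ and /s/, so it deletes. → [wipffotsne].
/mhusixipiz/: /u/ is a high vowel flanked by voiceless consonants /h/ and /s/, so it deletes. /i/ is a high vowel flanked by voiceless consonants /s/ and /x/, so it deletes. /i/ is a high vowel flanked by voiceless consonants /x/ and /p/, so it deletes. → [mhsxpiz].
/fxuhiposetmag/: /u/ is a high vowel flanked by voiceless consonants /x/ and /h/, so it deletes. /i/ is a high vowel flanked by voiceless consonants /h/ and /p/, so it deletes. → [fxhposetmag].
/lfixushihxe/: /i/ is a high vowel flanked by voiceless consonants /f/ and /x/, so it deletes. /u/ is a high vowel flanked by voiceless consonants /x/ and /s/, so it deletes. /i/ is a high vowel flanked by voiceless consonants /h/ and /h/, so it deletes. → [lfxshhxe].

wipffotsne, mhsxpiz, fxhposetmag, lfxshhxe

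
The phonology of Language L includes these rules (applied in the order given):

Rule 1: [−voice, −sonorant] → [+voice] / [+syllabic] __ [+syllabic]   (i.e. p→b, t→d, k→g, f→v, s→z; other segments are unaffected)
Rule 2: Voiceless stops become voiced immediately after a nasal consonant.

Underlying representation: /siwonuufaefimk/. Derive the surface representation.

siwonuuvaevimg

Rule 1 (intervocalic voicing): /f/ is a voiceless obstruent between vowels /u/ and /a/, so it voices to [v]. /f/ is a voiceless obstruent between vowels /e/ and /i/, so it voices to [v]. /siwonuufaefimk/ → siwonuuvaevimk.
Rule 2 (post-nasal voicing): /k/ is a voiceless stop immediately after the nasal /m/, so it voices to [g]. /siwonuuvaevimk/ → siwonuuvaevimg.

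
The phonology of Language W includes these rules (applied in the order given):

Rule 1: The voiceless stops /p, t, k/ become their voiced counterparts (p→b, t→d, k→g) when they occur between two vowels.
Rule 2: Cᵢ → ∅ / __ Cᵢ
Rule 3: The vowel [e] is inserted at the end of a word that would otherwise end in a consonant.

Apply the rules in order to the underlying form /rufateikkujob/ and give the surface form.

Rule 1 (intervocalic voicing): /t/ is a voiceless stop between vowels /a/ and /e/, so it voices to [d]. /rufateikkujob/ → rufadeikkujob.
Rule 2 (degemination): /kk/ is a geminate; the first /k/ deletes. /rufadeikkujob/ → rufadeikujob.
Rule 3 (final e-epenthesis): the form ends in the consonant /b/, so [e] is inserted word-finally. /rufadeikujob/ → rufadeikujobe.

rufadeikujobe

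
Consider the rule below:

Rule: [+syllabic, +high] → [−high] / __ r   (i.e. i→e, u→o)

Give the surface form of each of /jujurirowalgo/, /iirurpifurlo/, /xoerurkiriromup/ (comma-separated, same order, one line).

/jujurirowalgo/: /u/ is a high vowel immediately before /r/, so it lowers to [o]. /i/ is a high vowel immediately before /r/, so it lowers to [e]. → [jujorerowalgo].
/iirurpifurlo/: /i/ is a high vowel immediately before /r/, so it lowers to [e]. /u/ is a high vowel immediately before /r/, so it lowers to [o]. /u/ is a high vowel immediately before /r/, so it lowers to [o]. → [ierorpiforlo].
/xoerurkiriromup/: /u/ is a high vowel immediately before /r/, so it lowers to [o]. /i/ is a high vowel immediately before /r/, so it lowers to [e]. /i/ is a high vowel immediately before /r/, so it lowers to [e]. → [xoerorkereromup].

jujorerowalgo, ierorpiforlo, xoerorkereromup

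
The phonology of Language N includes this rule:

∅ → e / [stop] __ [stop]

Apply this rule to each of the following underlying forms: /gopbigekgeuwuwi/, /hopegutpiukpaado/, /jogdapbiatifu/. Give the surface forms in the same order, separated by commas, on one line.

/gopbigekgeuwuwi/: /p/ and /b/ form a stop–stop cluster, so [e] is inserted between them. /k/ and /g/ form a stop–stop cluster, so [e] is inserted between them. → [gopebigekegeuwuwi].
/hopegutpiukpaado/: /t/ and /p/ form a stop–stop cluster, so [e] is inserted between them. /k/ and /p/ form a stop–stop cluster, so [e] is inserted between them. → [hopegutepiukepaado].
/jogdapbiatifu/: /g/ and /d/ form a stop–stop cluster, so [e] is inserted between them. /p/ and /b/ form a stop–stop cluster, so [e] is inserted between them. → [jogedapebiatifu].

gopebigekegeuwuwi, hopegutepiukepaado, jogedapebiatifu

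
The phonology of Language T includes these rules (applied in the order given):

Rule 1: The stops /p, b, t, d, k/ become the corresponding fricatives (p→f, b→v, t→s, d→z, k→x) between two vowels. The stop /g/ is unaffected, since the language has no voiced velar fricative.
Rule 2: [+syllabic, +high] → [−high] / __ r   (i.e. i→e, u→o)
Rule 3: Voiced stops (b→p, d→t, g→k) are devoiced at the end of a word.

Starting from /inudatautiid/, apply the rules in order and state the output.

inuzasausiit

Rule 1 (intervocalic spirantization): /d/ is a stop between vowels /u/ and /a/, so it spirantizes to the fricative [z]. /t/ is a stop between vowels /a/ and /a/, so it spirantizes to the fricative [s]. /t/ is a stop between vowels /u/ and /i/, so it spirantizes to the fricative [s]. /inudatautiid/ → inuzasausiid.
Rule 2 (pre-rhotic lowering): no segment meets the environment; /inuzasausiid/ is unchanged.
Rule 3 (final devoicing): /d/ is a voiced stop in word-final position, so it devoices to [t]. /inuzasausiid/ → inuzasausiit.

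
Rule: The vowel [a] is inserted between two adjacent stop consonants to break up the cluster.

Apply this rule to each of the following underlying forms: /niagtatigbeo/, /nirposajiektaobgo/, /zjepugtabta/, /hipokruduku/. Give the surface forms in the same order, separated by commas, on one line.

niagatatigabeo, nirposajiekataobago, zjepugatabata, hipokruduku

/niagtatigbeo/: /g/ and /t/ form a stop–stop cluster, so [a] is inserted between them. /g/ and /b/ form a stop–stop cluster, so [a] is inserted between them. → [niagatatigabeo].
/nirposajiektaobgo/: /k/ and /t/ form a stop–stop cluster, so [a] is inserted between them. /b/ and /g/ form a stop–stop cluster, so [a] is inserted between them. → [nirposajiekataobago].
/zjepugtabta/: /g/ and /t/ form a stop–stop cluster, so [a] is inserted between them. /b/ and /t/ form a stop–stop cluster, so [a] is inserted between them. → [zjepugatabata].
/hipokruduku/: the rule's environment is not met; surfaces unchanged as [hipokruduku].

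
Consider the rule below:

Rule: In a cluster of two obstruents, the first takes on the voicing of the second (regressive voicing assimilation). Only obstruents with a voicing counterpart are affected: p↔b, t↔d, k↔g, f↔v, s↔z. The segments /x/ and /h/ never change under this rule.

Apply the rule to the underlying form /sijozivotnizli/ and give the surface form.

sijozivotnizli

No segment of /sijozivotnizli/ meets the structural description of the rule, so the form surfaces unchanged.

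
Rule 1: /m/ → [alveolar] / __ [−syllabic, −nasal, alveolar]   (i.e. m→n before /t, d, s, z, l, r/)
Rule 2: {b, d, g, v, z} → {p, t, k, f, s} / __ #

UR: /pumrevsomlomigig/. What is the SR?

Rule 1 (nasal place assimilation): /m/ precedes the alveolar consonant /r/, so it assimilates in place to [n]. /m/ precedes the alveolar consonant /l/, so it assimilates in place to [n]. /pumrevsomlomigig/ → punrevsonlomigig.
Rule 2 (final devoicing): /g/ is a voiced obstruent in word-final position, so it devoices to [k]. /punrevsonlomigig/ → punrevsonlomigik.

punrevsonlomigik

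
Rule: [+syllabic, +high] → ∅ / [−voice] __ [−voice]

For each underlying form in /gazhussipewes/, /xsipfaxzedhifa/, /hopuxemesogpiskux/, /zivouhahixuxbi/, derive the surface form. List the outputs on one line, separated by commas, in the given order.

gazhsspewes, xspfaxzedhfa, hopxemesogpskx, zivouhahxxbi

/gazhussipewes/: /u/ is a high vowel flanked by voiceless consonants /h/ and /s/, so it deletes. /i/ is a high vowel flanked by voiceless consonants /s/ and /p/, so it deletes. → [gazhsspewes].
/xsipfaxzedhifa/: /i/ is a high vowel flanked by voiceless consonants /s/ and /p/, so it deletes. /i/ is a high vowel flanked by voiceless consonants /h/ and /f/, so it deletes. → [xspfaxzedhfa].
/hopuxemesogpiskux/: /u/ is a high vowel flanked by voiceless consonants /p/ and /x/, so it deletes. /i/ is a high vowel flanked by voiceless consonants /p/ and /s/, so it deletes. /u/ is a high vowel flanked by voiceless consonants /k/ and /x/, so it deletes. → [hopxemesogpskx].
/zivouhahixuxbi/: /i/ is a high vowel flanked by voiceless consonants /h/ and /x/, so it deletes. /u/ is a high vowel flanked by voiceless consonants /x/ and /x/, so it deletes. → [zivouhahxxbi].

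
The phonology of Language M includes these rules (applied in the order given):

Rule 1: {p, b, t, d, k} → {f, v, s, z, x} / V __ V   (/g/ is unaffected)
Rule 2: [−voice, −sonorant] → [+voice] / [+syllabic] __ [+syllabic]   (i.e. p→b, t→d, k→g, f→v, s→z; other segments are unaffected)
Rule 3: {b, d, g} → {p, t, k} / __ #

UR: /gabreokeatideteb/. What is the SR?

Rule 1 (intervocalic spirantization): /k/ is a stop between vowels /o/ and /e/, so it spirantizes to the fricative [x]. /t/ is a stop between vowels /a/ and /i/, so it spirantizes to the fricative [s]. /d/ is a stop between vowels /i/ and /e/, so it spirantizes to the fricative [z]. /t/ is a stop between vowels /e/ and /e/, so it spirantizes to the fricative [s]. /gabreokeatideteb/ → gabreoxeasizeseb.
Rule 2 (intervocalic voicing): /s/ is a voiceless obstruent between vowels /a/ and /i/, so it voices to [z]. /s/ is a voiceless obstruent between vowels /e/ and /e/, so it voices to [z]. /gabreoxeasizeseb/ → gabreoxeazizezeb.
Rule 3 (final devoicing): /b/ is a voiced stop in word-final position, so it devoices to [p]. /gabreoxeazizezeb/ → gabreoxeazizezep.

gabreoxeazizezep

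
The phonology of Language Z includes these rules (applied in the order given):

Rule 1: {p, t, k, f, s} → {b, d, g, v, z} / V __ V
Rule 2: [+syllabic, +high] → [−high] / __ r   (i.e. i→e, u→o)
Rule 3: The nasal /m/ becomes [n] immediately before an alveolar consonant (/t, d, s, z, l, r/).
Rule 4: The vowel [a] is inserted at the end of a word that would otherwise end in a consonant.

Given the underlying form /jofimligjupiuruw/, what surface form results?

Rule 1 (intervocalic voicing): /f/ is a voiceless obstruent between vowels /o/ and /i/, so it voices to [v]. /p/ is a voiceless obstruent between vowels /u/ and /i/, so it voices to [b]. /jofimligjupiuruw/ → jovimligjubiuruw.
Rule 2 (pre-rhotic lowering): /u/ is a high vowel immediately before /r/, so it lowers to [o]. /jovimligjubiuruw/ → jovimligjubioruw.
Rule 3 (nasal place assimilation): /m/ precedes the alveolar consonant /l/, so it assimilates in place to [n]. /jovimligjubioruw/ → jovinligjubioruw.
Rule 4 (final a-epenthesis): the form ends in the consonant /w/, so [a] is inserted word-finally. /jovinligjubioruw/ → jovinligjubioruwa.

jovinligjubioruwa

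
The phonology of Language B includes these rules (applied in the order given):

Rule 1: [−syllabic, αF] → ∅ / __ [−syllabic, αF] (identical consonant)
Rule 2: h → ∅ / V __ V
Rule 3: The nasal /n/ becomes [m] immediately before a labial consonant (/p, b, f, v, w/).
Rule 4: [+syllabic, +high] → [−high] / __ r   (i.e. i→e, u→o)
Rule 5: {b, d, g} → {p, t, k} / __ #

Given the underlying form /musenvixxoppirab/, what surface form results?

Rule 1 (degemination): /xx/ is a geminate; the first /x/ deletes. /pp/ is a geminate; the first /p/ deletes. /musenvixxoppirab/ → musenvixopirab.
Rule 2 (intervocalic h-deletion): no segment meets the environment; /musenvixopirab/ is unchanged.
Rule 3 (nasal place assimilation): /n/ precedes the labial consonant /v/, so it assimilates in place to [m]. /musenvixopirab/ → musemvixopirab.
Rule 4 (pre-rhotic lowering): /i/ is a high vowel immediately before /r/, so it lowers to [e]. /musemvixopirab/ → musemvixoperab.
Rule 5 (final devoicing): /b/ is a voiced stop in word-final position, so it devoices to [p]. /musemvixoperab/ → musemvixoperap.

musemvixoperap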